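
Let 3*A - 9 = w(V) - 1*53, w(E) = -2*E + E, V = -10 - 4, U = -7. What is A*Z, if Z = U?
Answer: 70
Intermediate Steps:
V = -14
w(E) = -E
Z = -7
A = -10 (A = 3 + (-1*(-14) - 1*53)/3 = 3 + (14 - 53)/3 = 3 + (⅓)*(-39) = 3 - 13 = -10)
A*Z = -10*(-7) = 70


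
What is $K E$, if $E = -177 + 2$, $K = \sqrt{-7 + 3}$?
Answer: $- 350 i \approx - 350.0 i$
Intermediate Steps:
$K = 2 i$ ($K = \sqrt{-4} = 2 i \approx 2.0 i$)
$E = -175$
$K E = 2 i \left(-175\right) = - 350 i$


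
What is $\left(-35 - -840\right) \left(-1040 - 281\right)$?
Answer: $-1063405$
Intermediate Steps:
$\left(-35 - -840\right) \left(-1040 - 281\right) = \left(-35 + 840\right) \left(-1321\right) = 805 \left(-1321\right) = -1063405$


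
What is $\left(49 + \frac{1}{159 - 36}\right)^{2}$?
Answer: $\frac{36336784}{15129} \approx 2401.8$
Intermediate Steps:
$\left(49 + \frac{1}{159 - 36}\right)^{2} = \left(49 + \frac{1}{123}\right)^{2} = \left(\frac{6028}{123}\right)^{2} = \frac{36336784}{15129}$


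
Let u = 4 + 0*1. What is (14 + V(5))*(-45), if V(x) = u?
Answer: -810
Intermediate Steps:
u = 4 (u = 4 + 0 = 4)
V(x) = 4
(14 + V(5))*(-45) = (14 + 4)*(-45) = 18*(-45) = -810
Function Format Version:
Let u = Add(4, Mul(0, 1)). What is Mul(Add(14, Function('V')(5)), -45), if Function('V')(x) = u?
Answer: -810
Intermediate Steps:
u = 4 (u = Add(4, 0) = 4)
Function('V')(x) = 4
Mul(Add(14, Function('V')(5)), -45) = Mul(Add(14, 4), -45) = Mul(18, -45) = -810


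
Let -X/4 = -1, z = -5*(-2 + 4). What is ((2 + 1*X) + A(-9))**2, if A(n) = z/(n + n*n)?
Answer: 44521/1296 ≈ 34.353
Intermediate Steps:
z = -10 (z = -5*2 = -10)
X = 4 (X = -4*(-1) = 4)
A(n) = -10/(n + n**2) (A(n) = -10/(n + n*n) = -10/(n + n**2))
((2 + 1*X) + A(-9))**2 = ((2 + 1*4) - 10/(-9*(1 - 9)))**2 = ((2 + 4) - 10*(-1/9)/(-8))**2 = (6 - 10*(-1/9)*(-1/8))**2 = (6 - 5/36)**2 = (211/36)**2 = 44521/1296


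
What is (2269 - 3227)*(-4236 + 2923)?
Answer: 1257854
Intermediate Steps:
(2269 - 3227)*(-4236 + 2923) = -958*(-1313) = 1257854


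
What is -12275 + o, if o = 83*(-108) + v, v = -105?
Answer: -21344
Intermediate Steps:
o = -9069 (o = 83*(-108) - 105 = -8964 - 105 = -9069)
-12275 + o = -12275 - 9069 = -21344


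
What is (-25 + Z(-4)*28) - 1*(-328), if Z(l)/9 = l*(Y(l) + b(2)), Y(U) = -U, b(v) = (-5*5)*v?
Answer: 46671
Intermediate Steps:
b(v) = -25*v
Z(l) = 9*l*(-50 - l) (Z(l) = 9*(l*(-l - 25*2)) = 9*(l*(-l - 50)) = 9*(l*(-50 - l)) = 9*l*(-50 - l))
(-25 + Z(-4)*28) - 1*(-328) = (-25 - 9*(-4)*(50 - 4)*28) - 1*(-328) = (-25 - 9*(-4)*46*28) + 328 = (-25 + 1656*28) + 328 = (-25 + 46368) + 328 = 46343 + 328 = 46671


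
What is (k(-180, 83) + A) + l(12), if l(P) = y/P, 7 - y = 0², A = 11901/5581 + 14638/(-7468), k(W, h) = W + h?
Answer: -12034078169/125036724 ≈ -96.244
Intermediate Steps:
A = 3590995/20839454 (A = 11901*(1/5581) + 14638*(-1/7468) = 11901/5581 - 7319/3734 = 3590995/20839454 ≈ 0.17232)
y = 7 (y = 7 - 1*0² = 7 - 1*0 = 7 + 0 = 7)
l(P) = 7/P
(k(-180, 83) + A) + l(12) = ((-180 + 83) + 3590995/20839454) + 7/12 = (-97 + 3590995/20839454) + 7*(1/12) = -2017836043/20839454 + 7/12 = -12034078169/125036724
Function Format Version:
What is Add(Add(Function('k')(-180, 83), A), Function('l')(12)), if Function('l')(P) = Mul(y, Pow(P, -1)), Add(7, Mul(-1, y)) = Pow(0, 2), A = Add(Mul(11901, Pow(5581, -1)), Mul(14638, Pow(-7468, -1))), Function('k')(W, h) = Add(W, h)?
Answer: Rational(-12034078169, 125036724) ≈ -96.244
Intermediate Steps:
A = Rational(3590995, 20839454) (A = Add(Mul(11901, Rational(1, 5581)), Mul(14638, Rational(-1, 7468))) = Add(Rational(11901, 5581), Rational(-7319, 3734)) = Rational(3590995, 20839454) ≈ 0.17232)
y = 7 (y = Add(7, Mul(-1, Pow(0, 2))) = Add(7, Mul(-1, 0)) = Add(7, 0) = 7)
Function('l')(P) = Mul(7, Pow(P, -1))
Add(Add(Function('k')(-180, 83), A), Function('l')(12)) = Add(Add(Add(-180, 83), Rational(3590995, 20839454)), Mul(7, Pow(12, -1))) = Add(Add(-97, Rational(3590995, 20839454)), Mul(7, Rational(1, 12))) = Add(Rational(-2017836043, 20839454), Rational(7, 12)) = Rational(-12034078169, 125036724)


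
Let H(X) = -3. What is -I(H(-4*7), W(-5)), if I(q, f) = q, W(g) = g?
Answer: 3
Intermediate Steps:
-I(H(-4*7), W(-5)) = -1*(-3) = 3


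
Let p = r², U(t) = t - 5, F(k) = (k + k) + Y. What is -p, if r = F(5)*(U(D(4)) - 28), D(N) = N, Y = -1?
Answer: -68121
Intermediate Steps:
F(k) = -1 + 2*k (F(k) = (k + k) - 1 = 2*k - 1 = -1 + 2*k)
U(t) = -5 + t
r = -261 (r = (-1 + 2*5)*((-5 + 4) - 28) = (-1 + 10)*(-1 - 28) = 9*(-29) = -261)
p = 68121 (p = (-261)² = 68121)
-p = -1*68121 = -68121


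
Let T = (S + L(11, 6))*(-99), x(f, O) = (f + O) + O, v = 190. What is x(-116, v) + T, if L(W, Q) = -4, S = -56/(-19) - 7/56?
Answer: 57849/152 ≈ 380.59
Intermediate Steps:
S = 429/152 (S = -56*(-1/19) - 7*1/56 = 56/19 - 1/8 = 429/152 ≈ 2.8224)
x(f, O) = f + 2*O (x(f, O) = (O + f) + O = f + 2*O)
T = 17721/152 (T = (429/152 - 4)*(-99) = -179/152*(-99) = 17721/152 ≈ 116.59)
x(-116, v) + T = (-116 + 2*190) + 17721/152 = (-116 + 380) + 17721/152 = 264 + 17721/152 = 57849/152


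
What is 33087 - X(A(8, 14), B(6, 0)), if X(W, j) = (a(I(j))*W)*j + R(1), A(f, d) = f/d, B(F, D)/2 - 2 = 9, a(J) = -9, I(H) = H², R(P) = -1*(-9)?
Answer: 232338/7 ≈ 33191.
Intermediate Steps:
R(P) = 9
B(F, D) = 22 (B(F, D) = 4 + 2*9 = 4 + 18 = 22)
X(W, j) = 9 - 9*W*j (X(W, j) = (-9*W)*j + 9 = -9*W*j + 9 = 9 - 9*W*j)
33087 - X(A(8, 14), B(6, 0)) = 33087 - (9 - 9*8/14*22) = 33087 - (9 - 9*8*(1/14)*22) = 33087 - (9 - 9*4/7*22) = 33087 - (9 - 792/7) = 33087 - 1*(-729/7) = 33087 + 729/7 = 232338/7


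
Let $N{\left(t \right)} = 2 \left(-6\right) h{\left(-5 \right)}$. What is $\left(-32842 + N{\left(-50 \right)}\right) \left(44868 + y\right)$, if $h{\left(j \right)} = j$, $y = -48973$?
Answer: $134570110$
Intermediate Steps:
$N{\left(t \right)} = 60$ ($N{\left(t \right)} = 2 \left(-6\right) \left(-5\right) = \left(-12\right) \left(-5\right) = 60$)
$\left(-32842 + N{\left(-50 \right)}\right) \left(44868 + y\right) = \left(-32842 + 60\right) \left(44868 - 48973\right) = \left(-32782\right) \left(-4105\right) = 134570110$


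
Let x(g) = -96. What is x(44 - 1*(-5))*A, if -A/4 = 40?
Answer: 15360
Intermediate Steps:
A = -160 (A = -4*40 = -160)
x(44 - 1*(-5))*A = -96*(-160) = 15360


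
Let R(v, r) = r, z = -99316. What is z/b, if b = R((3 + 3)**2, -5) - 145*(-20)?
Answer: -99316/2895 ≈ -34.306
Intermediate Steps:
b = 2895 (b = -5 - 145*(-20) = -5 + 2900 = 2895)
z/b = -99316/2895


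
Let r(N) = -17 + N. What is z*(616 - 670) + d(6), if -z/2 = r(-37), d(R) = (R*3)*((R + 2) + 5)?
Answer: -5598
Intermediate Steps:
d(R) = 3*R*(7 + R) (d(R) = (3*R)*((2 + R) + 5) = (3*R)*(7 + R) = 3*R*(7 + R))
z = 108 (z = -2*(-17 - 37) = -2*(-54) = 108)
z*(616 - 670) + d(6) = 108*(616 - 670) + 3*6*(7 + 6) = 108*(-54) + 3*6*13 = -5832 + 234 = -5598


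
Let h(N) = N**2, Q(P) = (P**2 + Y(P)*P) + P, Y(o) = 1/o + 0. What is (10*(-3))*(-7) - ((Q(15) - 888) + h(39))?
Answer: -664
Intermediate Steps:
Y(o) = 1/o
Q(P) = 1 + P + P**2 (Q(P) = (P**2 + P/P) + P = (P**2 + 1) + P = (1 + P**2) + P = 1 + P + P**2)
(10*(-3))*(-7) - ((Q(15) - 888) + h(39)) = (10*(-3))*(-7) - (((1 + 15*(1 + 15)) - 888) + 39**2) = -30*(-7) - (((1 + 15*16) - 888) + 1521) = 210 - (((1 + 240) - 888) + 1521) = 210 - ((241 - 888) + 1521) = 210 - (-647 + 1521) = 210 - 1*874 = 210 - 874 = -664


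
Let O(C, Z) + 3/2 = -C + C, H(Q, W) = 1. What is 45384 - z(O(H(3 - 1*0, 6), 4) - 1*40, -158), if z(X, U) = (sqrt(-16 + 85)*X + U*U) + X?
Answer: 40923/2 + 83*sqrt(69)/2 ≈ 20806.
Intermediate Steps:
O(C, Z) = -3/2 (O(C, Z) = -3/2 + (-C + C) = -3/2 + 0 = -3/2)
z(X, U) = X + U**2 + X*sqrt(69) (z(X, U) = (sqrt(69)*X + U**2) + X = (X*sqrt(69) + U**2) + X = (U**2 + X*sqrt(69)) + X = X + U**2 + X*sqrt(69))
45384 - z(O(H(3 - 1*0, 6), 4) - 1*40, -158) = 45384 - ((-3/2 - 1*40) + (-158)**2 + (-3/2 - 1*40)*sqrt(69)) = 45384 - ((-3/2 - 40) + 24964 + (-3/2 - 40)*sqrt(69)) = 45384 - (-83/2 + 24964 - 83*sqrt(69)/2) = 45384 - (49845/2 - 83*sqrt(69)/2) = 45384 + (-49845/2 + 83*sqrt(69)/2) = 40923/2 + 83*sqrt(69)/2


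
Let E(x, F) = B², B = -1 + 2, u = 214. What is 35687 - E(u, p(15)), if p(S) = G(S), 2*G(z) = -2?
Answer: 35686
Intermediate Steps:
G(z) = -1 (G(z) = (½)*(-2) = -1)
B = 1
p(S) = -1
E(x, F) = 1 (E(x, F) = 1² = 1)
35687 - E(u, p(15)) = 35687 - 1*1 = 35687 - 1 = 35686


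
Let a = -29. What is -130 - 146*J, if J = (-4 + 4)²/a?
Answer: -130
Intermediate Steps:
J = 0 (J = (-4 + 4)²/(-29) = 0²*(-1/29) = 0*(-1/29) = 0)
-130 - 146*J = -130 - 146*0 = -130 + 0 = -130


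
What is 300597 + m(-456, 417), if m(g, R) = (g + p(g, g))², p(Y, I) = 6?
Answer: 503097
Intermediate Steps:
m(g, R) = (6 + g)² (m(g, R) = (g + 6)² = (6 + g)²)
300597 + m(-456, 417) = 300597 + (6 - 456)² = 300597 + (-450)² = 300597 + 202500 = 503097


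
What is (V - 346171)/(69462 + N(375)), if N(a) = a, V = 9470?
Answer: -336701/69837 ≈ -4.8212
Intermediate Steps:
(V - 346171)/(69462 + N(375)) = (9470 - 346171)/(69462 + 375) = -336701/69837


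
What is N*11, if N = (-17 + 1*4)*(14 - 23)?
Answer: 1287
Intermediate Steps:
N = 117 (N = (-17 + 4)*(-9) = -13*(-9) = 117)
N*11 = 117*11 = 1287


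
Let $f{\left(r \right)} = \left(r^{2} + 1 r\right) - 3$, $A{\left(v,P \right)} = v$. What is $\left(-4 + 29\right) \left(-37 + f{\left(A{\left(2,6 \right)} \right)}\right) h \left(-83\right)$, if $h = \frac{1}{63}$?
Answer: $\frac{70550}{63} \approx 1119.8$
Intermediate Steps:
$f{\left(r \right)} = -3 + r + r^{2}$ ($f{\left(r \right)} = \left(r^{2} + r\right) - 3 = \left(r + r^{2}\right) - 3 = -3 + r + r^{2}$)
$h = \frac{1}{63} \approx 0.015873$
$\left(-4 + 29\right) \left(-37 + f{\left(A{\left(2,6 \right)} \right)}\right) h \left(-83\right) = \left(-4 + 29\right) \left(-37 + \left(-3 + 2 + 2^{2}\right)\right) \frac{1}{63} \left(-83\right) = 25 \left(-37 + \left(-3 + 2 + 4\right)\right) \frac{1}{63} \left(-83\right) = 25 \left(-37 + 3\right) \frac{1}{63} \left(-83\right) = 25 \left(-34\right) \frac{1}{63} \left(-83\right) = \left(-850\right) \frac{1}{63} \left(-83\right) = \left(- \frac{850}{63}\right) \left(-83\right) = \frac{70550}{63}$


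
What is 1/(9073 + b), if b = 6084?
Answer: 1/15157 ≈ 6.5976e-5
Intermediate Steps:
1/(9073 + b) = 1/(9073 + 6084) = 1/15157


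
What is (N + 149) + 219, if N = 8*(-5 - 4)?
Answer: 296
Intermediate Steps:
N = -72 (N = 8*(-9) = -72)
(N + 149) + 219 = (-72 + 149) + 219 = 77 + 219 = 296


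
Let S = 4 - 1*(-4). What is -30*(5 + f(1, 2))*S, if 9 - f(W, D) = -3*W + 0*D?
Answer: -4080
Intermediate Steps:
f(W, D) = 9 + 3*W (f(W, D) = 9 - (-3*W + 0*D) = 9 - (-3*W + 0) = 9 - (-3)*W = 9 + 3*W)
S = 8 (S = 4 + 4 = 8)
-30*(5 + f(1, 2))*S = -30*(5 + (9 + 3*1))*8 = -30*(5 + (9 + 3))*8 = -30*(5 + 12)*8 = -510*8 = -30*136 = -4080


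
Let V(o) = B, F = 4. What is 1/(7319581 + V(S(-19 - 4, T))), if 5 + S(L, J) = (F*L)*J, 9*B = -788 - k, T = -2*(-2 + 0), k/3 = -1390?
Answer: 9/65879611 ≈ 1.3661e-7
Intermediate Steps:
k = -4170 (k = 3*(-1390) = -4170)
T = 4 (T = -2*(-2) = 4)
B = 3382/9 (B = (-788 - 1*(-4170))/9 = (-788 + 4170)/9 = (⅑)*3382 = 3382/9 ≈ 375.78)
S(L, J) = -5 + 4*J*L (S(L, J) = -5 + (4*L)*J = -5 + 4*J*L)
V(o) = 3382/9
1/(7319581 + V(S(-19 - 4, T))) = 1/(7319581 + 3382/9) = 1/(65879611/9) = 9/65879611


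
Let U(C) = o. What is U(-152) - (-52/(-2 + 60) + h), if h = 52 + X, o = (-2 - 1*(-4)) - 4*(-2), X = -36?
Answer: -148/29 ≈ -5.1034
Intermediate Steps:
o = 10 (o = (-2 + 4) + 8 = 2 + 8 = 10)
U(C) = 10
h = 16 (h = 52 - 36 = 16)
U(-152) - (-52/(-2 + 60) + h) = 10 - (-52/(-2 + 60) + 16) = 10 - (-52/58 + 16) = 10 - ((1/58)*(-52) + 16) = 10 - (-26/29 + 16) = 10 - 1*438/29 = 10 - 438/29 = -148/29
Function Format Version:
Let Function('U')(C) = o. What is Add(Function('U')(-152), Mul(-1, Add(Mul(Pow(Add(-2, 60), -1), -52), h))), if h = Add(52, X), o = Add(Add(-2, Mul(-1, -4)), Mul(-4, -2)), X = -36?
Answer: Rational(-148, 29) ≈ -5.1034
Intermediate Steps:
o = 10 (o = Add(Add(-2, 4), 8) = Add(2, 8) = 10)
Function('U')(C) = 10
h = 16 (h = Add(52, -36) = 16)
Add(Function('U')(-152), Mul(-1, Add(Mul(Pow(Add(-2, 60), -1), -52), h))) = Add(10, Mul(-1, Add(Mul(Pow(Add(-2, 60), -1), -52), 16))) = Add(10, Mul(-1, Add(Mul(Pow(58, -1), -52), 16))) = Add(10, Mul(-1, Add(Mul(Rational(1, 58), -52), 16))) = Add(10, Mul(-1, Add(Rational(-26, 29), 16))) = Add(10, Mul(-1, Rational(438, 29))) = Add(10, Rational(-438, 29)) = Rational(-148, 29)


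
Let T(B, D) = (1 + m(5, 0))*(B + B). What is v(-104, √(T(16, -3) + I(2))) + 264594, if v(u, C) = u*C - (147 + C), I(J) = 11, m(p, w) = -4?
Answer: 264447 - 105*I*√85 ≈ 2.6445e+5 - 968.05*I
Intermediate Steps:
T(B, D) = -6*B (T(B, D) = (1 - 4)*(B + B) = -6*B)
v(u, C) = -147 - C + C*u (v(u, C) = C*u + (-147 - C) = -147 - C + C*u)
v(-104, √(T(16, -3) + I(2))) + 264594 = (-147 - √(-6*16 + 11) + √(-6*16 + 11)*(-104)) + 264594 = (-147 - √(-96 + 11) + √(-96 + 11)*(-104)) + 264594 = (-147 - √(-85) + √(-85)*(-104)) + 264594 = (-147 - I*√85 + (I*√85)*(-104)) + 264594 = (-147 - I*√85 - 104*I*√85) + 264594 = (-147 - 105*I*√85) + 264594 = 264447 - 105*I*√85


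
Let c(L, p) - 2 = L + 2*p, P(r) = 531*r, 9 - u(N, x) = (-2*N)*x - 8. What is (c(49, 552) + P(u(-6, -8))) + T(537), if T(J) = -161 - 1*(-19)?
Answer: 61016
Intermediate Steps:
u(N, x) = 17 + 2*N*x (u(N, x) = 9 - ((-2*N)*x - 8) = 9 - (-2*N*x - 8) = 9 - (-8 - 2*N*x) = 9 + (8 + 2*N*x) = 17 + 2*N*x)
T(J) = -142 (T(J) = -161 + 19 = -142)
c(L, p) = 2 + L + 2*p (c(L, p) = 2 + (L + 2*p) = 2 + L + 2*p)
(c(49, 552) + P(u(-6, -8))) + T(537) = ((2 + 49 + 2*552) + 531*(17 + 2*(-6)*(-8))) - 142 = ((2 + 49 + 1104) + 531*(17 + 96)) - 142 = (1155 + 531*113) - 142 = (1155 + 60003) - 142 = 61158 - 142 = 61016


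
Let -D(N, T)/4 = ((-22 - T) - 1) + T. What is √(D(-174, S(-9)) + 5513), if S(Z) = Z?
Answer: √5605 ≈ 74.867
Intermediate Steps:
D(N, T) = 92 (D(N, T) = -4*(((-22 - T) - 1) + T) = -4*((-23 - T) + T) = -4*(-23) = 92)
√(D(-174, S(-9)) + 5513) = √(92 + 5513) = √5605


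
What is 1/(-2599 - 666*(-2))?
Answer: -1/1267 ≈ -0.00078927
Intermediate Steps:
1/(-2599 - 666*(-2)) = 1/(-2599 + 1332) = 1/(-1267) = -1/1267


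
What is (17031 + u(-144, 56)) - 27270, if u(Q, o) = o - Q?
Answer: -10039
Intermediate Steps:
(17031 + u(-144, 56)) - 27270 = (17031 + (56 - 1*(-144))) - 27270 = (17031 + (56 + 144)) - 27270 = (17031 + 200) - 27270 = 17231 - 27270 = -10039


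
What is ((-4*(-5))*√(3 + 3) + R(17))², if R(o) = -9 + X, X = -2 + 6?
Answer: 2425 - 200*√6 ≈ 1935.1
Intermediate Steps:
X = 4
R(o) = -5 (R(o) = -9 + 4 = -5)
((-4*(-5))*√(3 + 3) + R(17))² = ((-4*(-5))*√(3 + 3) - 5)² = (20*√6 - 5)² = (-5 + 20*√6)²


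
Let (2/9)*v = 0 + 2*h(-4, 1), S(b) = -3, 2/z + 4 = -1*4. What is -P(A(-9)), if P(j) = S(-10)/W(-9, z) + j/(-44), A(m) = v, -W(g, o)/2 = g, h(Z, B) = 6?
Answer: 46/33 ≈ 1.3939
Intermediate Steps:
z = -¼ (z = 2/(-4 - 1*4) = 2/(-4 - 4) = 2/(-8) = 2*(-⅛) = -¼ ≈ -0.25000)
W(g, o) = -2*g
v = 54 (v = 9*(0 + 2*6)/2 = 9*(0 + 12)/2 = (9/2)*12 = 54)
A(m) = 54
P(j) = -⅙ - j/44 (P(j) = -3/((-2*(-9))) + j/(-44) = -3/18 + j*(-1/44) = -3*1/18 - j/44 = -⅙ - j/44)
-P(A(-9)) = -(-⅙ - 1/44*54) = -(-⅙ - 27/22) = -1*(-46/33) = 46/33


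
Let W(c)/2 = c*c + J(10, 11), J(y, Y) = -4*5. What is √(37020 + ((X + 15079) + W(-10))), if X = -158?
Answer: 3*√5789 ≈ 228.26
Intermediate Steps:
J(y, Y) = -20
W(c) = -40 + 2*c² (W(c) = 2*(c*c - 20) = 2*(c² - 20) = 2*(-20 + c²) = -40 + 2*c²)
√(37020 + ((X + 15079) + W(-10))) = √(37020 + ((-158 + 15079) + (-40 + 2*(-10)²))) = √(37020 + (14921 + (-40 + 2*100))) = √(37020 + (14921 + (-40 + 200))) = √(37020 + (14921 + 160)) = √(37020 + 15081) = √52101 = 3*√5789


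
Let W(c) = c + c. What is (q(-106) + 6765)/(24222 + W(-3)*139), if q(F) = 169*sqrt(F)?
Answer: 2255/7796 + 169*I*sqrt(106)/23388 ≈ 0.28925 + 0.074396*I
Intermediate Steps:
W(c) = 2*c
(q(-106) + 6765)/(24222 + W(-3)*139) = (169*sqrt(-106) + 6765)/(24222 + (2*(-3))*139) = (169*(I*sqrt(106)) + 6765)/(24222 - 6*139) = (169*I*sqrt(106) + 6765)/(24222 - 834) = (6765 + 169*I*sqrt(106))/23388 = (6765 + 169*I*sqrt(106))*(1/23388) = 2255/7796 + 169*I*sqrt(106)/23388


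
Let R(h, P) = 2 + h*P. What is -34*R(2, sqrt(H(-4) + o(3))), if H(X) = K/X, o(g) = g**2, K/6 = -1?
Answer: -68 - 34*sqrt(42) ≈ -288.35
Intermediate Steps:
K = -6 (K = 6*(-1) = -6)
H(X) = -6/X
R(h, P) = 2 + P*h
-34*R(2, sqrt(H(-4) + o(3))) = -34*(2 + sqrt(-6/(-4) + 3**2)*2) = -34*(2 + sqrt(-6*(-1/4) + 9)*2) = -34*(2 + sqrt(3/2 + 9)*2) = -34*(2 + sqrt(21/2)*2) = -34*(2 + (sqrt(42)/2)*2) = -34*(2 + sqrt(42)) = -68 - 34*sqrt(42)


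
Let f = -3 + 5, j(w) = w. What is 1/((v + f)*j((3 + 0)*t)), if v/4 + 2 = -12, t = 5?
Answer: -1/810 ≈ -0.0012346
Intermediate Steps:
v = -56 (v = -8 + 4*(-12) = -8 - 48 = -56)
f = 2
1/((v + f)*j((3 + 0)*t)) = 1/((-56 + 2)*((3 + 0)*5)) = 1/(-162*5) = 1/(-54*15) = 1/(-810) = -1/810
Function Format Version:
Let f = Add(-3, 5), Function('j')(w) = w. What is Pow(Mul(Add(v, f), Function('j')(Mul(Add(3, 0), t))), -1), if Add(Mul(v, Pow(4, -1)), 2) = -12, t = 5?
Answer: Rational(-1, 810) ≈ -0.0012346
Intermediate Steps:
v = -56 (v = Add(-8, Mul(4, -12)) = Add(-8, -48) = -56)
f = 2
Pow(Mul(Add(v, f), Function('j')(Mul(Add(3, 0), t))), -1) = Pow(Mul(Add(-56, 2), Mul(Add(3, 0), 5)), -1) = Pow(Mul(-54, Mul(3, 5)), -1) = Pow(Mul(-54, 15), -1) = Pow(-810, -1) = Rational(-1, 810)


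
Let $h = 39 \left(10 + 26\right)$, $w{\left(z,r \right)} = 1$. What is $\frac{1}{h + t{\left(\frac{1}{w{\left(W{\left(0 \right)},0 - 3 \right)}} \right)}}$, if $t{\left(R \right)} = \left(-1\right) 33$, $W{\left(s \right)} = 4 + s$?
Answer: $\frac{1}{1371} \approx 0.00072939$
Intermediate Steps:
$t{\left(R \right)} = -33$
$h = 1404$ ($h = 39 \cdot 36 = 1404$)
$\frac{1}{h + t{\left(\frac{1}{w{\left(W{\left(0 \right)},0 - 3 \right)}} \right)}} = \frac{1}{1404 - 33} = \frac{1}{1371}$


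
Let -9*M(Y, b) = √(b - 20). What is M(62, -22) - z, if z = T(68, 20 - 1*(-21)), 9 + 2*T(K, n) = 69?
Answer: -30 - I*√42/9 ≈ -30.0 - 0.72008*I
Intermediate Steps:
T(K, n) = 30 (T(K, n) = -9/2 + (½)*69 = -9/2 + 69/2 = 30)
z = 30
M(Y, b) = -√(-20 + b)/9 (M(Y, b) = -√(b - 20)/9 = -√(-20 + b)/9)
M(62, -22) - z = -√(-20 - 22)/9 - 1*30 = -I*√42/9 - 30 = -30 - I*√42/9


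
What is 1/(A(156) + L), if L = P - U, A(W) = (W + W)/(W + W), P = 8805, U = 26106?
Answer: -1/17300 ≈ -5.7803e-5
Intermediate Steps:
A(W) = 1 (A(W) = (2*W)/((2*W)) = (2*W)*(1/(2*W)) = 1)
L = -17301 (L = 8805 - 1*26106 = 8805 - 26106 = -17301)
1/(A(156) + L) = 1/(1 - 17301) = 1/(-17300) = -1/17300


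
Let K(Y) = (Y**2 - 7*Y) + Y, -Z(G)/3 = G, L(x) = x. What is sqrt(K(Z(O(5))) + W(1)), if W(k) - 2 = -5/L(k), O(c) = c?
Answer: 2*sqrt(78) ≈ 17.664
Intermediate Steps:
Z(G) = -3*G
K(Y) = Y**2 - 6*Y
W(k) = 2 - 5/k
sqrt(K(Z(O(5))) + W(1)) = sqrt((-3*5)*(-6 - 3*5) + (2 - 5/1)) = sqrt(-15*(-6 - 15) + (2 - 5*1)) = sqrt(-15*(-21) + (2 - 5)) = sqrt(315 - 3) = sqrt(312) = 2*sqrt(78)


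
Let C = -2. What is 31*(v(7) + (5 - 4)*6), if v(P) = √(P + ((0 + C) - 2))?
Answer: 186 + 31*√3 ≈ 239.69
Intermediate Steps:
v(P) = √(-4 + P) (v(P) = √(P + ((0 - 2) - 2)) = √(P + (-2 - 2)) = √(P - 4) = √(-4 + P))
31*(v(7) + (5 - 4)*6) = 31*(√(-4 + 7) + (5 - 4)*6) = 31*(√3 + 1*6) = 31*(√3 + 6) = 31*(6 + √3) = 186 + 31*√3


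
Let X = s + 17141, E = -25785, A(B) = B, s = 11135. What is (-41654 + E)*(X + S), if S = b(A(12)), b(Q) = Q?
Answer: -1907714432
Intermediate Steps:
S = 12
X = 28276 (X = 11135 + 17141 = 28276)
(-41654 + E)*(X + S) = (-41654 - 25785)*(28276 + 12) = -67439*28288 = -1907714432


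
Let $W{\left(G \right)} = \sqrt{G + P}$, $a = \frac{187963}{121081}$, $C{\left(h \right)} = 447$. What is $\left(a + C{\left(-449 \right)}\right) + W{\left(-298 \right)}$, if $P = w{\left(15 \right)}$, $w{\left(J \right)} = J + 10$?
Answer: $\frac{54311170}{121081} + i \sqrt{273} \approx 448.55 + 16.523 i$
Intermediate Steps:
$a = \frac{187963}{121081}$ ($a = 187963 \cdot \frac{1}{121081} = \frac{187963}{121081} \approx 1.5524$)
$w{\left(J \right)} = 10 + J$
$P = 25$ ($P = 10 + 15 = 25$)
$W{\left(G \right)} = \sqrt{25 + G}$ ($W{\left(G \right)} = \sqrt{G + 25} = \sqrt{25 + G}$)
$\left(a + C{\left(-449 \right)}\right) + W{\left(-298 \right)} = \left(\frac{187963}{121081} + 447\right) + \sqrt{25 - 298} = \frac{54311170}{121081} + \sqrt{-273} = \frac{54311170}{121081} + i \sqrt{273}$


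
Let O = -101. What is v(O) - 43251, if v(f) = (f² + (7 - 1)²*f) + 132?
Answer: -36554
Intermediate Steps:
v(f) = 132 + f² + 36*f (v(f) = (f² + 6²*f) + 132 = (f² + 36*f) + 132 = 132 + f² + 36*f)
v(O) - 43251 = (132 + (-101)² + 36*(-101)) - 43251 = (132 + 10201 - 3636) - 43251 = 6697 - 43251 = -36554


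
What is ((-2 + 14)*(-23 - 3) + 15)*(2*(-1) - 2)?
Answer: 1188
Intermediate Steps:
((-2 + 14)*(-23 - 3) + 15)*(2*(-1) - 2) = (12*(-26) + 15)*(-2 - 2) = (-312 + 15)*(-4) = -297*(-4) = 1188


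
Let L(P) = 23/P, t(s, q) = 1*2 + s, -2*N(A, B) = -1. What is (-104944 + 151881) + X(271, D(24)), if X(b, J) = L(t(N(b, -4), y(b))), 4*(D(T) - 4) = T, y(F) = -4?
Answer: 234731/5 ≈ 46946.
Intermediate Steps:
N(A, B) = ½ (N(A, B) = -½*(-1) = ½)
D(T) = 4 + T/4
t(s, q) = 2 + s
X(b, J) = 46/5 (X(b, J) = 23/(2 + ½) = 23/(5/2) = 23*(⅖) = 46/5)
(-104944 + 151881) + X(271, D(24)) = (-104944 + 151881) + 46/5 = 46937 + 46/5 = 234731/5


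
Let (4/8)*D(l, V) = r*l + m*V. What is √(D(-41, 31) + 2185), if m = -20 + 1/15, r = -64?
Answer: √1394355/15 ≈ 78.722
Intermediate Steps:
m = -299/15 (m = -20 + 1/15 = -299/15 ≈ -19.933)
D(l, V) = -128*l - 598*V/15 (D(l, V) = 2*(-64*l - 299*V/15) = -128*l - 598*V/15)
√(D(-41, 31) + 2185) = √((-128*(-41) - 598/15*31) + 2185) = √((5248 - 18538/15) + 2185) = √(60182/15 + 2185) = √(92957/15) = √1394355/15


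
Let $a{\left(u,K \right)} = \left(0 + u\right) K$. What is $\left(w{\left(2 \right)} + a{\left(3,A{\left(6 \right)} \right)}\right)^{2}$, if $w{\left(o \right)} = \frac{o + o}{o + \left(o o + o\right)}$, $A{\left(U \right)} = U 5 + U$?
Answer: $\frac{47089}{4} \approx 11772.0$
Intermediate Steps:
$A{\left(U \right)} = 6 U$ ($A{\left(U \right)} = 5 U + U = 6 U$)
$a{\left(u,K \right)} = K u$ ($a{\left(u,K \right)} = u K = K u$)
$w{\left(o \right)} = \frac{2 o}{o^{2} + 2 o}$ ($w{\left(o \right)} = \frac{2 o}{o + \left(o^{2} + o\right)} = \frac{2 o}{o + \left(o + o^{2}\right)} = \frac{2 o}{o^{2} + 2 o}$)
$\left(w{\left(2 \right)} + a{\left(3,A{\left(6 \right)} \right)}\right)^{2} = \left(\frac{2}{2 + 2} + 6 \cdot 6 \cdot 3\right)^{2} = \left(\frac{2}{4} + 36 \cdot 3\right)^{2} = \left(2 \cdot \frac{1}{4} + 108\right)^{2} = \left(\frac{1}{2} + 108\right)^{2} = \left(\frac{217}{2}\right)^{2} = \frac{47089}{4}$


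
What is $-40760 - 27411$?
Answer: $-68171$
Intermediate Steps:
$-40760 - 27411 = -68171$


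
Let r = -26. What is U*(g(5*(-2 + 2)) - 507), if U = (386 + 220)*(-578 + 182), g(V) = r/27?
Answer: 121898920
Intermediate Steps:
g(V) = -26/27
U = -239976 (U = 606*(-396) = -239976)
U*(g(5*(-2 + 2)) - 507) = -239976*(-26/27 - 507) = -239976*(-13715/27) = 121898920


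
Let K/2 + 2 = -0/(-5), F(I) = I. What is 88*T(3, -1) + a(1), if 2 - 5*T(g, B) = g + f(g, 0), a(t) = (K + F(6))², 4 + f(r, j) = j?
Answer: 284/5 ≈ 56.800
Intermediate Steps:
f(r, j) = -4 + j
K = -4 (K = -4 + 2*(-0/(-5)) = -4 + 2*(-0*(-1)/5) = -4 + 2*(-3*0) = -4 + 2*0 = -4 + 0 = -4)
a(t) = 4 (a(t) = (-4 + 6)² = 2² = 4)
T(g, B) = 6/5 - g/5 (T(g, B) = ⅖ - (g + (-4 + 0))/5 = ⅖ - (g - 4)/5 = ⅖ - (-4 + g)/5 = ⅖ + (⅘ - g/5) = 6/5 - g/5)
88*T(3, -1) + a(1) = 88*(6/5 - ⅕*3) + 4 = 88*(6/5 - ⅗) + 4 = 88*(⅗) + 4 = 264/5 + 4 = 284/5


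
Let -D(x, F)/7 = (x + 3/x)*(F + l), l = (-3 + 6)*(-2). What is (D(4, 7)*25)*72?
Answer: -59850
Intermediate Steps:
l = -6 (l = 3*(-2) = -6)
D(x, F) = -7*(-6 + F)*(x + 3/x) (D(x, F) = -7*(x + 3/x)*(F - 6) = -7*(x + 3/x)*(-6 + F) = -7*(-6 + F)*(x + 3/x))
(D(4, 7)*25)*72 = ((7*(18 - 3*7 + 4²*(6 - 1*7))/4)*25)*72 = ((7*(¼)*(18 - 21 + 16*(6 - 7)))*25)*72 = ((7*(¼)*(18 - 21 + 16*(-1)))*25)*72 = ((7*(¼)*(18 - 21 - 16))*25)*72 = ((7*(¼)*(-19))*25)*72 = -133/4*25*72 = -3325/4*72 = -59850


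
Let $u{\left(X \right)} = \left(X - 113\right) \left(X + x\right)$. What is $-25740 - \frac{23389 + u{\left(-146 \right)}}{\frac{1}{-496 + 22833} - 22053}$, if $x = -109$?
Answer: $- \frac{6338735614571}{246298930} \approx -25736.0$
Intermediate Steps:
$u{\left(X \right)} = \left(-113 + X\right) \left(-109 + X\right)$ ($u{\left(X \right)} = \left(X - 113\right) \left(X - 109\right) = \left(-113 + X\right) \left(-109 + X\right)$)
$-25740 - \frac{23389 + u{\left(-146 \right)}}{\frac{1}{-496 + 22833} - 22053} = -25740 - \frac{23389 + \left(12317 + \left(-146\right)^{2} - -32412\right)}{\frac{1}{-496 + 22833} - 22053} = -25740 - \frac{23389 + \left(12317 + 21316 + 32412\right)}{\frac{1}{22337} - 22053} = -25740 - \frac{23389 + 66045}{\frac{1}{22337} - 22053} = -25740 - \frac{89434}{- \frac{492597860}{22337}} = -25740 - 89434 \left(- \frac{22337}{492597860}\right) = -25740 - - \frac{998843629}{246298930} = -25740 + \frac{998843629}{246298930} = - \frac{6338735614571}{246298930}$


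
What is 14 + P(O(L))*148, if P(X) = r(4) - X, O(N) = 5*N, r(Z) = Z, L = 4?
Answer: -2354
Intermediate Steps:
P(X) = 4 - X
14 + P(O(L))*148 = 14 + (4 - 5*4)*148 = 14 + (4 - 1*20)*148 = 14 + (4 - 20)*148 = 14 - 16*148 = 14 - 2368 = -2354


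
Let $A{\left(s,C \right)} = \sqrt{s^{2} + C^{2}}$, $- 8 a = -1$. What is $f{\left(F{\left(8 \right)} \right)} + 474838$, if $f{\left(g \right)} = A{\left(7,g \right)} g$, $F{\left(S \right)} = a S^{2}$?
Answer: $474838 + 8 \sqrt{113} \approx 4.7492 \cdot 10^{5}$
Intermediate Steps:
$a = \frac{1}{8}$ ($a = \left(- \frac{1}{8}\right) \left(-1\right) = \frac{1}{8} \approx 0.125$)
$A{\left(s,C \right)} = \sqrt{C^{2} + s^{2}}$
$F{\left(S \right)} = \frac{S^{2}}{8}$
$f{\left(g \right)} = g \sqrt{49 + g^{2}}$ ($f{\left(g \right)} = \sqrt{g^{2} + 7^{2}} g = \sqrt{g^{2} + 49} g = \sqrt{49 + g^{2}} g = g \sqrt{49 + g^{2}}$)
$f{\left(F{\left(8 \right)} \right)} + 474838 = \frac{8^{2}}{8} \sqrt{49 + \left(\frac{8^{2}}{8}\right)^{2}} + 474838 = \frac{1}{8} \cdot 64 \sqrt{49 + \left(\frac{1}{8} \cdot 64\right)^{2}} + 474838 = 8 \sqrt{49 + 8^{2}} + 474838 = 8 \sqrt{49 + 64} + 474838 = 8 \sqrt{113} + 474838 = 474838 + 8 \sqrt{113}$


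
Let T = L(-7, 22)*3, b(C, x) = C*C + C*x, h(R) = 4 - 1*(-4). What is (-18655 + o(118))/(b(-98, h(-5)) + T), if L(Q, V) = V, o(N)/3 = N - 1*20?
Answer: -18361/8886 ≈ -2.0663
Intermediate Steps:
o(N) = -60 + 3*N (o(N) = 3*(N - 1*20) = 3*(N - 20) = 3*(-20 + N) = -60 + 3*N)
h(R) = 8 (h(R) = 4 + 4 = 8)
b(C, x) = C**2 + C*x
T = 66 (T = 22*3 = 66)
(-18655 + o(118))/(b(-98, h(-5)) + T) = (-18655 + (-60 + 3*118))/(-98*(-98 + 8) + 66) = (-18655 + (-60 + 354))/(-98*(-90) + 66) = (-18655 + 294)/(8820 + 66) = -18361/8886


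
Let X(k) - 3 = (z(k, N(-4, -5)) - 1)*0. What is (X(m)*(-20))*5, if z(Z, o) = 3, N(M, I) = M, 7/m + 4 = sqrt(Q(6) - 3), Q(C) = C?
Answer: -300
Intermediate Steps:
m = 7/(-4 + sqrt(3)) (m = 7/(-4 + sqrt(6 - 3)) = 7/(-4 + sqrt(3)) ≈ -3.0865)
X(k) = 3 (X(k) = 3 + (3 - 1)*0 = 3 + 2*0 = 3 + 0 = 3)
(X(m)*(-20))*5 = (3*(-20))*5 = -60*5 = -300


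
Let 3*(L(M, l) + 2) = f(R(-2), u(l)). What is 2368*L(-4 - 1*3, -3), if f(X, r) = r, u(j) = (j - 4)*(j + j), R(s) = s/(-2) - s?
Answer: 28416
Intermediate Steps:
R(s) = -3*s/2 (R(s) = s*(-½) - s = -s/2 - s = -3*s/2)
u(j) = 2*j*(-4 + j) (u(j) = (-4 + j)*(2*j) = 2*j*(-4 + j))
L(M, l) = -2 + 2*l*(-4 + l)/3 (L(M, l) = -2 + (2*l*(-4 + l))/3 = -2 + 2*l*(-4 + l)/3)
2368*L(-4 - 1*3, -3) = 2368*(-2 + (⅔)*(-3)*(-4 - 3)) = 2368*(-2 + (⅔)*(-3)*(-7)) = 2368*(-2 + 14) = 2368*12 = 28416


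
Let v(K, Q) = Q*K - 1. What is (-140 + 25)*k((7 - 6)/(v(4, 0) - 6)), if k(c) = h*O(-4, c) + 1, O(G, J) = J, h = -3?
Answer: -1150/7 ≈ -164.29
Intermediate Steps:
v(K, Q) = -1 + K*Q (v(K, Q) = K*Q - 1 = -1 + K*Q)
k(c) = 1 - 3*c (k(c) = -3*c + 1 = 1 - 3*c)
(-140 + 25)*k((7 - 6)/(v(4, 0) - 6)) = (-140 + 25)*(1 - 3*(7 - 6)/((-1 + 4*0) - 6)) = -115*(1 - 3/((-1 + 0) - 6)) = -115*(1 - 3/(-1 - 6)) = -115*(1 - 3/(-7)) = -115*(1 - 3*(-1)/7) = -115*(1 - 3*(-1/7)) = -115*(1 + 3/7) = -115*10/7 = -1150/7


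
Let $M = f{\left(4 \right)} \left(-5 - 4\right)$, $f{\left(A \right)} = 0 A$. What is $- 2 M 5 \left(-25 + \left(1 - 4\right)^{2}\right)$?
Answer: $0$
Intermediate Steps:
$f{\left(A \right)} = 0$
$M = 0$ ($M = 0 \left(-5 - 4\right) = 0 \left(-9\right) = 0$)
$- 2 M 5 \left(-25 + \left(1 - 4\right)^{2}\right) = \left(-2\right) 0 \cdot 5 \left(-25 + \left(1 - 4\right)^{2}\right) = 0 \cdot 5 \left(-25 + \left(-3\right)^{2}\right) = 0 \left(-25 + 9\right) = 0 \left(-16\right) = 0$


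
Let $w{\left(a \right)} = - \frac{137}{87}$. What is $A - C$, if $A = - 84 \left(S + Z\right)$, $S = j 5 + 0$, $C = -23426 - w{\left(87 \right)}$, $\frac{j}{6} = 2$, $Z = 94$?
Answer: $\frac{912493}{87} \approx 10488.0$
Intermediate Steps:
$j = 12$ ($j = 6 \cdot 2 = 12$)
$w{\left(a \right)} = - \frac{137}{87}$ ($w{\left(a \right)} = \left(-137\right) \frac{1}{87} = - \frac{137}{87}$)
$C = - \frac{2037925}{87}$ ($C = -23426 - - \frac{137}{87} = -23426 + \frac{137}{87} = - \frac{2037925}{87} \approx -23424.0$)
$S = 60$ ($S = 12 \cdot 5 + 0 = 60 + 0 = 60$)
$A = -12936$ ($A = - 84 \left(60 + 94\right) = \left(-84\right) 154 = -12936$)
$A - C = -12936 - - \frac{2037925}{87} = -12936 + \frac{2037925}{87} = \frac{912493}{87}$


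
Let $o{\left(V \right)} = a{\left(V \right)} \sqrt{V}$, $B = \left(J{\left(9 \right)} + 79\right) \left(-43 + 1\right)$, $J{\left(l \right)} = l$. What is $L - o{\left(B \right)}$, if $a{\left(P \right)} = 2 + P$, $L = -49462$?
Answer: $-49462 + 14776 i \sqrt{231} \approx -49462.0 + 2.2458 \cdot 10^{5} i$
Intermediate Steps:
$B = -3696$ ($B = \left(9 + 79\right) \left(-43 + 1\right) = 88 \left(-42\right) = -3696$)
$o{\left(V \right)} = \sqrt{V} \left(2 + V\right)$ ($o{\left(V \right)} = \left(2 + V\right) \sqrt{V} = \sqrt{V} \left(2 + V\right)$)
$L - o{\left(B \right)} = -49462 - \sqrt{-3696} \left(2 - 3696\right) = -49462 - 4 i \sqrt{231} \left(-3694\right) = -49462 - - 14776 i \sqrt{231} = -49462 + 14776 i \sqrt{231}$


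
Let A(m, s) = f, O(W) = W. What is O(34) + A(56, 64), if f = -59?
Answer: -25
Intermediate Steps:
A(m, s) = -59
O(34) + A(56, 64) = 34 - 59 = -25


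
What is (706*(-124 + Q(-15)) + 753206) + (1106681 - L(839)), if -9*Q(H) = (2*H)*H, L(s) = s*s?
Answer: 1033122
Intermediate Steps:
L(s) = s**2
Q(H) = -2*H**2/9 (Q(H) = -2*H*H/9 = -2*H**2/9)
(706*(-124 + Q(-15)) + 753206) + (1106681 - L(839)) = (706*(-124 - 2/9*(-15)**2) + 753206) + (1106681 - 1*839**2) = (706*(-124 - 2/9*225) + 753206) + (1106681 - 1*703921) = (706*(-124 - 50) + 753206) + (1106681 - 703921) = (706*(-174) + 753206) + 402760 = (-122844 + 753206) + 402760 = 630362 + 402760 = 1033122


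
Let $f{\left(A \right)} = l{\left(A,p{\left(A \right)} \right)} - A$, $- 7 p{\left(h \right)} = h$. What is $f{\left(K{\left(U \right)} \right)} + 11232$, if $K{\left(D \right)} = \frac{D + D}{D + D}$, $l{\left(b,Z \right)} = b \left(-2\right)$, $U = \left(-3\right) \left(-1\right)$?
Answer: $11229$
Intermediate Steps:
$U = 3$
$p{\left(h \right)} = - \frac{h}{7}$
$l{\left(b,Z \right)} = - 2 b$
$K{\left(D \right)} = 1$ ($K{\left(D \right)} = \frac{2 D}{2 D} = 2 D \frac{1}{2 D} = 1$)
$f{\left(A \right)} = - 3 A$ ($f{\left(A \right)} = - 2 A - A = - 3 A$)
$f{\left(K{\left(U \right)} \right)} + 11232 = \left(-3\right) 1 + 11232 = -3 + 11232 = 11229$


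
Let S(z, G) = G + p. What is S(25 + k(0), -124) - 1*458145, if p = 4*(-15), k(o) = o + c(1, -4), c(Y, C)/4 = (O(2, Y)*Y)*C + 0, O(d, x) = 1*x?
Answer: -458329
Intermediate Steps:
O(d, x) = x
c(Y, C) = 4*C*Y² (c(Y, C) = 4*((Y*Y)*C + 0) = 4*(Y²*C + 0) = 4*(C*Y² + 0) = 4*(C*Y²) = 4*C*Y²)
k(o) = -16 + o (k(o) = o + 4*(-4)*1² = o + 4*(-4)*1 = o - 16 = -16 + o)
p = -60
S(z, G) = -60 + G (S(z, G) = G - 60 = -60 + G)
S(25 + k(0), -124) - 1*458145 = (-60 - 124) - 1*458145 = -184 - 458145 = -458329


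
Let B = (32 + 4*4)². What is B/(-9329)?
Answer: -2304/9329 ≈ -0.24697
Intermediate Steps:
B = 2304 (B = (32 + 16)² = 48² = 2304)
B/(-9329) = 2304/(-9329) = 2304*(-1/9329) = -2304/9329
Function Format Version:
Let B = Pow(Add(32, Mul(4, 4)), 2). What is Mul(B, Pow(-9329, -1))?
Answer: Rational(-2304, 9329) ≈ -0.24697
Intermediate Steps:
B = 2304 (B = Pow(Add(32, 16), 2) = Pow(48, 2) = 2304)
Mul(B, Pow(-9329, -1)) = Mul(2304, Pow(-9329, -1)) = Mul(2304, Rational(-1, 9329)) = Rational(-2304, 9329)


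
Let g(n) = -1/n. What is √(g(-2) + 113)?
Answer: √454/2 ≈ 10.654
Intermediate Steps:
√(g(-2) + 113) = √(-1/(-2) + 113) = √(-1*(-½) + 113) = √(½ + 113) = √(227/2) = √454/2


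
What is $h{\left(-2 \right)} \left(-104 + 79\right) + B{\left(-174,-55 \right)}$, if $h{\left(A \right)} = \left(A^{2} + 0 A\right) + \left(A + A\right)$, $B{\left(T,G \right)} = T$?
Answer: $-174$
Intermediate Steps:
$h{\left(A \right)} = A^{2} + 2 A$ ($h{\left(A \right)} = \left(A^{2} + 0\right) + 2 A = A^{2} + 2 A$)
$h{\left(-2 \right)} \left(-104 + 79\right) + B{\left(-174,-55 \right)} = - 2 \left(2 - 2\right) \left(-104 + 79\right) - 174 = \left(-2\right) 0 \left(-25\right) - 174 = 0 \left(-25\right) - 174 = 0 - 174 = -174$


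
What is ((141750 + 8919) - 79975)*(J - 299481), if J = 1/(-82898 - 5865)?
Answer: -1879246725690776/88763 ≈ -2.1172e+10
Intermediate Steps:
J = -1/88763 (J = 1/(-88763) = -1/88763 ≈ -1.1266e-5)
((141750 + 8919) - 79975)*(J - 299481) = ((141750 + 8919) - 79975)*(-1/88763 - 299481) = (150669 - 79975)*(-26582832004/88763) = 70694*(-26582832004/88763) = -1879246725690776/88763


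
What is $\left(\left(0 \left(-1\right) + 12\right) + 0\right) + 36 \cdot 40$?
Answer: $1452$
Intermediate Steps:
$\left(\left(0 \left(-1\right) + 12\right) + 0\right) + 36 \cdot 40 = \left(\left(0 + 12\right) + 0\right) + 1440 = \left(12 + 0\right) + 1440 = 12 + 1440 = 1452$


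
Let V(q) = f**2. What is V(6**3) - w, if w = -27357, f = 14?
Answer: 27553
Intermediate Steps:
V(q) = 196 (V(q) = 14**2 = 196)
V(6**3) - w = 196 - 1*(-27357) = 196 + 27357 = 27553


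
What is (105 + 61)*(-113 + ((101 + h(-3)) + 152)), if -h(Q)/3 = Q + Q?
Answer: 26228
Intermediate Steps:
h(Q) = -6*Q (h(Q) = -3*(Q + Q) = -6*Q)
(105 + 61)*(-113 + ((101 + h(-3)) + 152)) = (105 + 61)*(-113 + ((101 - 6*(-3)) + 152)) = 166*(-113 + ((101 + 18) + 152)) = 166*(-113 + (119 + 152)) = 166*(-113 + 271) = 166*158 = 26228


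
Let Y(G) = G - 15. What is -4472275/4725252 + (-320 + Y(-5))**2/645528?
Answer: -5737106875/7476182532 ≈ -0.76738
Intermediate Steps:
Y(G) = -15 + G
-4472275/4725252 + (-320 + Y(-5))**2/645528 = -4472275/4725252 + (-320 + (-15 - 5))**2/645528 = -4472275*1/4725252 + (-320 - 20)**2*(1/645528) = -263075/277956 + (-340)**2*(1/645528) = -263075/277956 + 115600*(1/645528) = -263075/277956 + 14450/80691 = -5737106875/7476182532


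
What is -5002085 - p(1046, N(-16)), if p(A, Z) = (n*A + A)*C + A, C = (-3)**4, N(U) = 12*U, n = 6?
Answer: -5596213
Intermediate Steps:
C = 81
p(A, Z) = 568*A (p(A, Z) = (6*A + A)*81 + A = (7*A)*81 + A = 567*A + A = 568*A)
-5002085 - p(1046, N(-16)) = -5002085 - 568*1046 = -5002085 - 1*594128 = -5002085 - 594128 = -5596213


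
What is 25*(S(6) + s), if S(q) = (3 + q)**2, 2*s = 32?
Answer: 2425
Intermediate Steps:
s = 16 (s = (1/2)*32 = 16)
25*(S(6) + s) = 25*((3 + 6)**2 + 16) = 25*(9**2 + 16) = 25*(81 + 16) = 25*97 = 2425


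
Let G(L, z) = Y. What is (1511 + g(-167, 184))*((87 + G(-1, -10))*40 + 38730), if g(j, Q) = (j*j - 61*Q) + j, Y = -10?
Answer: 752956290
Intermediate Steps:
G(L, z) = -10
g(j, Q) = j + j² - 61*Q (g(j, Q) = (j² - 61*Q) + j = j + j² - 61*Q)
(1511 + g(-167, 184))*((87 + G(-1, -10))*40 + 38730) = (1511 + (-167 + (-167)² - 61*184))*((87 - 10)*40 + 38730) = (1511 + (-167 + 27889 - 11224))*(77*40 + 38730) = (1511 + 16498)*(3080 + 38730) = 18009*41810 = 752956290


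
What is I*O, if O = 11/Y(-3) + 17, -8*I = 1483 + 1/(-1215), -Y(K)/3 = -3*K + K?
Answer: -26577199/8748 ≈ -3038.1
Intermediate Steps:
Y(K) = 6*K (Y(K) = -3*(-3*K + K) = -(-6)*K = 6*K)
I = -450461/2430 (I = -(1483 + 1/(-1215))/8 = -(1483 - 1/1215)/8 = -⅛*1801844/1215 = -450461/2430 ≈ -185.38)
O = 295/18 (O = 11/((6*(-3))) + 17 = 11/(-18) + 17 = 11*(-1/18) + 17 = -11/18 + 17 = 295/18 ≈ 16.389)
I*O = -450461/2430*295/18 = -26577199/8748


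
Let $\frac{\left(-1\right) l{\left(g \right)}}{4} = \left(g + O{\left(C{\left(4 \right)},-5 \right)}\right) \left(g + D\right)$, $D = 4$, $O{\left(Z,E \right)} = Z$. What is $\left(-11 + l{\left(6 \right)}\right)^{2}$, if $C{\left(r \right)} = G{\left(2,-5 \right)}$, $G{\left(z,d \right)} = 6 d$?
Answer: $900601$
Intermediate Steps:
$C{\left(r \right)} = -30$ ($C{\left(r \right)} = 6 \left(-5\right) = -30$)
$l{\left(g \right)} = - 4 \left(-30 + g\right) \left(4 + g\right)$ ($l{\left(g \right)} = - 4 \left(g - 30\right) \left(g + 4\right) = - 4 \left(-30 + g\right) \left(4 + g\right)$)
$\left(-11 + l{\left(6 \right)}\right)^{2} = \left(-11 + \left(480 - 4 \cdot 6^{2} + 104 \cdot 6\right)\right)^{2} = \left(-11 + \left(480 - 144 + 624\right)\right)^{2} = \left(-11 + 960\right)^{2} = 949^{2} = 900601$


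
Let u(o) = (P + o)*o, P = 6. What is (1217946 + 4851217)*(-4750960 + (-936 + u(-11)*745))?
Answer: -28591347429123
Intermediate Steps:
u(o) = o*(6 + o) (u(o) = (6 + o)*o = o*(6 + o))
(1217946 + 4851217)*(-4750960 + (-936 + u(-11)*745)) = (1217946 + 4851217)*(-4750960 + (-936 - 11*(6 - 11)*745)) = 6069163*(-4750960 + (-936 - 11*(-5)*745)) = 6069163*(-4750960 + (-936 + 55*745)) = 6069163*(-4750960 + (-936 + 40975)) = 6069163*(-4750960 + 40039) = 6069163*(-4710921) = -28591347429123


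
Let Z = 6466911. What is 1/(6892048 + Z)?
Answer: 1/13358959 ≈ 7.4856e-8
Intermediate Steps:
1/(6892048 + Z) = 1/(6892048 + 6466911) = 1/13358959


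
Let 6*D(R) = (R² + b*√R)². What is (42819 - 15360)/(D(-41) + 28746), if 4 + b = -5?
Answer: 82377*I/(15129*√41 + 1497458*I) ≈ 0.054782 + 0.0035439*I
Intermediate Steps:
b = -9 (b = -4 - 5 = -9)
D(R) = (R² - 9*√R)²/6
(42819 - 15360)/(D(-41) + 28746) = (42819 - 15360)/((-1*(-41)² + 9*√(-41))²/6 + 28746) = 27459/((-1*1681 + 9*(I*√41))²/6 + 28746) = 27459/((-1681 + 9*I*√41)²/6 + 28746) = 27459/(28746 + (-1681 + 9*I*√41)²/6)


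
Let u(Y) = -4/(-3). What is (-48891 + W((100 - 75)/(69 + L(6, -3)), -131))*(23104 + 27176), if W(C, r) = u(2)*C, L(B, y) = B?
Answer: -7374651400/3 ≈ -2.4582e+9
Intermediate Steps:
u(Y) = 4/3 (u(Y) = -⅓*(-4) = 4/3)
W(C, r) = 4*C/3
(-48891 + W((100 - 75)/(69 + L(6, -3)), -131))*(23104 + 27176) = (-48891 + 4*((100 - 75)/(69 + 6))/3)*(23104 + 27176) = (-48891 + 4*(25/75)/3)*50280 = (-48891 + 4*(25*(1/75))/3)*50280 = (-48891 + (4/3)*(⅓))*50280 = (-48891 + 4/9)*50280 = -440015/9*50280 = -7374651400/3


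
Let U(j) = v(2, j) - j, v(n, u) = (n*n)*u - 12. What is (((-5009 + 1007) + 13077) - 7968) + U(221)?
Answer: 1758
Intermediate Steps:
v(n, u) = -12 + u*n**2 (v(n, u) = n**2*u - 12 = u*n**2 - 12 = -12 + u*n**2)
U(j) = -12 + 3*j (U(j) = (-12 + j*2**2) - j = (-12 + j*4) - j = (-12 + 4*j) - j = -12 + 3*j)
(((-5009 + 1007) + 13077) - 7968) + U(221) = (((-5009 + 1007) + 13077) - 7968) + (-12 + 3*221) = ((-4002 + 13077) - 7968) + (-12 + 663) = (9075 - 7968) + 651 = 1107 + 651 = 1758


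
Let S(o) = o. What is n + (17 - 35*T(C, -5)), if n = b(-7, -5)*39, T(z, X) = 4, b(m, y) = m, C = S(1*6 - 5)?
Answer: -396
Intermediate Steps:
C = 1 (C = 1*6 - 5 = 6 - 5 = 1)
n = -273 (n = -7*39 = -273)
n + (17 - 35*T(C, -5)) = -273 + (17 - 35*4) = -273 + (17 - 140) = -273 - 123 = -396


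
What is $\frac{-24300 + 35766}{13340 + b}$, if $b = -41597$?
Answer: $- \frac{3822}{9419} \approx -0.40578$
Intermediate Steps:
$\frac{-24300 + 35766}{13340 + b} = \frac{-24300 + 35766}{13340 - 41597} = \frac{11466}{-28257} = 11466 \left(- \frac{1}{28257}\right) = - \frac{3822}{9419}$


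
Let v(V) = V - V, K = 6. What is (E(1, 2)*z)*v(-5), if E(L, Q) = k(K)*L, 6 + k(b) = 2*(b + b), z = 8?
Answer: 0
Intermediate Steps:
k(b) = -6 + 4*b (k(b) = -6 + 2*(b + b) = -6 + 2*(2*b) = -6 + 4*b)
v(V) = 0
E(L, Q) = 18*L (E(L, Q) = (-6 + 4*6)*L = (-6 + 24)*L = 18*L)
(E(1, 2)*z)*v(-5) = ((18*1)*8)*0 = (18*8)*0 = 144*0 = 0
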